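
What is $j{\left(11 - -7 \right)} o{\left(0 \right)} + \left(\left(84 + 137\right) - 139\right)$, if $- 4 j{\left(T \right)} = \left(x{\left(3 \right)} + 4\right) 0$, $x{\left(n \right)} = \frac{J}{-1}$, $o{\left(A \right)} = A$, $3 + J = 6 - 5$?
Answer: $82$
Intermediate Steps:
$J = -2$ ($J = -3 + \left(6 - 5\right) = -3 + 1 = -2$)
$x{\left(n \right)} = 2$ ($x{\left(n \right)} = - \frac{2}{-1} = \left(-2\right) \left(-1\right) = 2$)
$j{\left(T \right)} = 0$ ($j{\left(T \right)} = - \frac{\left(2 + 4\right) 0}{4} = - \frac{6 \cdot 0}{4} = \left(- \frac{1}{4}\right) 0 = 0$)
$j{\left(11 - -7 \right)} o{\left(0 \right)} + \left(\left(84 + 137\right) - 139\right) = 0 \cdot 0 + \left(\left(84 + 137\right) - 139\right) = 0 + \left(221 - 139\right) = 0 + 82 = 82$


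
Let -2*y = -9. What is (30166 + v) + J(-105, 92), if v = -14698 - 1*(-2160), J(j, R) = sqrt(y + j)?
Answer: 17628 + I*sqrt(402)/2 ≈ 17628.0 + 10.025*I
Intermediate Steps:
y = 9/2 (y = -1/2*(-9) = 9/2 ≈ 4.5000)
J(j, R) = sqrt(9/2 + j)
v = -12538 (v = -14698 + 2160 = -12538)
(30166 + v) + J(-105, 92) = (30166 - 12538) + sqrt(18 + 4*(-105))/2 = 17628 + sqrt(18 - 420)/2 = 17628 + sqrt(-402)/2 = 17628 + (I*sqrt(402))/2 = 17628 + I*sqrt(402)/2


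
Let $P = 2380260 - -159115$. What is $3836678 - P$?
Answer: $1297303$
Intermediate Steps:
$P = 2539375$ ($P = 2380260 + 159115 = 2539375$)
$3836678 - P = 3836678 - 2539375 = 1297303$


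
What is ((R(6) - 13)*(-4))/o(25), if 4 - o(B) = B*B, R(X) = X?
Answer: -28/621 ≈ -0.045089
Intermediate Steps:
o(B) = 4 - B**2 (o(B) = 4 - B*B = 4 - B**2)
((R(6) - 13)*(-4))/o(25) = ((6 - 13)*(-4))/(4 - 1*25**2) = (-7*(-4))/(4 - 1*625) = 28/(4 - 625) = 28/(-621) = 28*(-1/621) = -28/621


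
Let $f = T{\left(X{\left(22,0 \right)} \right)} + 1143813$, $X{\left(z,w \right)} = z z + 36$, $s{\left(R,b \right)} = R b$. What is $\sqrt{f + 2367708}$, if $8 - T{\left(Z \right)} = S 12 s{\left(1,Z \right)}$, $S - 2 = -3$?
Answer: $\sqrt{3517769} \approx 1875.6$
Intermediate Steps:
$S = -1$ ($S = 2 - 3 = -1$)
$X{\left(z,w \right)} = 36 + z^{2}$ ($X{\left(z,w \right)} = z^{2} + 36 = 36 + z^{2}$)
$T{\left(Z \right)} = 8 + 12 Z$ ($T{\left(Z \right)} = 8 - \left(-1\right) 12 \cdot 1 Z = 8 - - 12 Z = 8 + 12 Z$)
$f = 1150061$ ($f = \left(8 + 12 \left(36 + 22^{2}\right)\right) + 1143813 = \left(8 + 12 \left(36 + 484\right)\right) + 1143813 = \left(8 + 12 \cdot 520\right) + 1143813 = \left(8 + 6240\right) + 1143813 = 6248 + 1143813 = 1150061$)
$\sqrt{f + 2367708} = \sqrt{1150061 + 2367708} = \sqrt{3517769}$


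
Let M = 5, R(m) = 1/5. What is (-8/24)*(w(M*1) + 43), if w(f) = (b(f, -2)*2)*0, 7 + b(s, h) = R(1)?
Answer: -43/3 ≈ -14.333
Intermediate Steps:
R(m) = ⅕
b(s, h) = -34/5 (b(s, h) = -7 + ⅕ = -34/5)
w(f) = 0 (w(f) = -34/5*2*0 = -68/5*0 = 0)
(-8/24)*(w(M*1) + 43) = (-8/24)*(0 + 43) = -8*1/24*43 = -⅓*43 = -43/3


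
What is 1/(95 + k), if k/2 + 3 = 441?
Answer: 1/971 ≈ 0.0010299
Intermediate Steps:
k = 876 (k = -6 + 2*441 = -6 + 882 = 876)
1/(95 + k) = 1/(95 + 876) = 1/971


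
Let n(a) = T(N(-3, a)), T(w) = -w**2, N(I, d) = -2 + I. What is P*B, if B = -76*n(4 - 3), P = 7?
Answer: 13300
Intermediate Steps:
n(a) = -25 (n(a) = -(-2 - 3)**2 = -1*(-5)**2 = -1*25 = -25)
B = 1900 (B = -76*(-25) = 1900)
P*B = 7*1900 = 13300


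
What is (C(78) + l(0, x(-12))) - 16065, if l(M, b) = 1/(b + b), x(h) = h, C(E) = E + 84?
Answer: -381673/24 ≈ -15903.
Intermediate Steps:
C(E) = 84 + E
l(M, b) = 1/(2*b)
(C(78) + l(0, x(-12))) - 16065 = ((84 + 78) + (½)/(-12)) - 16065 = (162 + (½)*(-1/12)) - 16065 = (162 - 1/24) - 16065 = 3887/24 - 16065 = -381673/24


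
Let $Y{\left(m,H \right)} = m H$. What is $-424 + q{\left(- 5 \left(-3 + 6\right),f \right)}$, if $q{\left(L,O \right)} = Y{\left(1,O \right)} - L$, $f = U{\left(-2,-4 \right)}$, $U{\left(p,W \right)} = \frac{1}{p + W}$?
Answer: $- \frac{2455}{6} \approx -409.17$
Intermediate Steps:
$U{\left(p,W \right)} = \frac{1}{W + p}$
$Y{\left(m,H \right)} = H m$
$f = - \frac{1}{6}$ ($f = \frac{1}{-4 - 2} = \frac{1}{-6} = - \frac{1}{6} \approx -0.16667$)
$q{\left(L,O \right)} = O - L$ ($q{\left(L,O \right)} = O 1 - L = O - L$)
$-424 + q{\left(- 5 \left(-3 + 6\right),f \right)} = -424 - \left(\frac{1}{6} - 5 \left(-3 + 6\right)\right) = -424 - \left(\frac{1}{6} - 15\right) = -424 - - \frac{89}{6} = -424 + \left(- \frac{1}{6} + 15\right) = -424 + \frac{89}{6} = - \frac{2455}{6}$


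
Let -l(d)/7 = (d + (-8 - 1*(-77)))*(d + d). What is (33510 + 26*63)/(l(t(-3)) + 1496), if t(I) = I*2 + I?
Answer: 8787/2264 ≈ 3.8812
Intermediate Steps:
t(I) = 3*I (t(I) = 2*I + I = 3*I)
l(d) = -14*d*(69 + d) (l(d) = -7*(d + (-8 - 1*(-77)))*(d + d) = -7*(d + (-8 + 77))*2*d = -7*(d + 69)*2*d = -7*(69 + d)*2*d = -14*d*(69 + d))
(33510 + 26*63)/(l(t(-3)) + 1496) = (33510 + 26*63)/(-14*3*(-3)*(69 + 3*(-3)) + 1496) = (33510 + 1638)/(-14*(-9)*(69 - 9) + 1496) = 35148/(-14*(-9)*60 + 1496) = 35148/(7560 + 1496) = 35148/9056 = 35148*(1/9056) = 8787/2264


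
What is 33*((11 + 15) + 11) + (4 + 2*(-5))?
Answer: 1215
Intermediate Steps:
33*((11 + 15) + 11) + (4 + 2*(-5)) = 33*(26 + 11) + (4 - 10) = 33*37 - 6 = 1221 - 6 = 1215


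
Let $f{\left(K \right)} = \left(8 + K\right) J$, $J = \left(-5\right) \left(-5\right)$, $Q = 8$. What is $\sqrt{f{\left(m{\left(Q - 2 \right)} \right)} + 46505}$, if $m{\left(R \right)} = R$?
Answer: $\sqrt{46855} \approx 216.46$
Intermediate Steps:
$J = 25$
$f{\left(K \right)} = 200 + 25 K$ ($f{\left(K \right)} = \left(8 + K\right) 25 = 200 + 25 K$)
$\sqrt{f{\left(m{\left(Q - 2 \right)} \right)} + 46505} = \sqrt{\left(200 + 25 \left(8 - 2\right)\right) + 46505} = \sqrt{\left(200 + 25 \cdot 6\right) + 46505} = \sqrt{\left(200 + 150\right) + 46505} = \sqrt{350 + 46505} = \sqrt{46855}$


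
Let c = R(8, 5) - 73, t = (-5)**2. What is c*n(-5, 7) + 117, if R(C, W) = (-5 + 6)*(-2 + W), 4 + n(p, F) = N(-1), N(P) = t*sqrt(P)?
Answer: 397 - 1750*I ≈ 397.0 - 1750.0*I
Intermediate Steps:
t = 25
N(P) = 25*sqrt(P)
n(p, F) = -4 + 25*I (n(p, F) = -4 + 25*sqrt(-1) = -4 + 25*I)
R(C, W) = -2 + W (R(C, W) = 1*(-2 + W) = -2 + W)
c = -70 (c = (-2 + 5) - 73 = 3 - 73 = -70)
c*n(-5, 7) + 117 = -70*(-4 + 25*I) + 117 = (280 - 1750*I) + 117 = 397 - 1750*I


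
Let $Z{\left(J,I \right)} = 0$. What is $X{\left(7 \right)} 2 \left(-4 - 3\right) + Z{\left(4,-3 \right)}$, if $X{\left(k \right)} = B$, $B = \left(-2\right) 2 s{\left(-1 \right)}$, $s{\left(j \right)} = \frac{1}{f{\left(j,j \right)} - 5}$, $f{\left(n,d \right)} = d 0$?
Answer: $- \frac{56}{5} \approx -11.2$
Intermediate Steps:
$f{\left(n,d \right)} = 0$
$s{\left(j \right)} = - \frac{1}{5}$ ($s{\left(j \right)} = \frac{1}{0 - 5} = \frac{1}{-5} = - \frac{1}{5}$)
$B = \frac{4}{5}$ ($B = \left(-2\right) 2 \left(- \frac{1}{5}\right) = \left(-4\right) \left(- \frac{1}{5}\right) = \frac{4}{5} \approx 0.8$)
$X{\left(k \right)} = \frac{4}{5}$
$X{\left(7 \right)} 2 \left(-4 - 3\right) + Z{\left(4,-3 \right)} = \frac{4 \cdot 2 \left(-4 - 3\right)}{5} + 0 = \frac{4 \cdot 2 \left(-7\right)}{5} + 0 = \frac{4}{5} \left(-14\right) + 0 = - \frac{56}{5} + 0 = - \frac{56}{5}$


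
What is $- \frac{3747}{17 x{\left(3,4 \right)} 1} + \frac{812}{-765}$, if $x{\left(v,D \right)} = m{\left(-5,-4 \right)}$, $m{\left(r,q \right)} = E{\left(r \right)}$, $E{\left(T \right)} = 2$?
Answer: $- \frac{170239}{1530} \approx -111.27$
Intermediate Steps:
$m{\left(r,q \right)} = 2$
$x{\left(v,D \right)} = 2$
$- \frac{3747}{17 x{\left(3,4 \right)} 1} + \frac{812}{-765} = - \frac{3747}{17 \cdot 2 \cdot 1} + \frac{812}{-765} = - \frac{3747}{34 \cdot 1} + 812 \left(- \frac{1}{765}\right) = - \frac{3747}{34} - \frac{812}{765} = - \frac{170239}{1530}$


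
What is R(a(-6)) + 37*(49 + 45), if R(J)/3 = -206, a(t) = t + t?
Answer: 2860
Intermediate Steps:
a(t) = 2*t
R(J) = -618 (R(J) = 3*(-206) = -618)
R(a(-6)) + 37*(49 + 45) = -618 + 37*(49 + 45) = -618 + 37*94 = -618 + 3478 = 2860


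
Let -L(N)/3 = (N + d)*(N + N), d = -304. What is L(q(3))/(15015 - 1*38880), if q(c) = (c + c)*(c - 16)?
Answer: 59592/7955 ≈ 7.4911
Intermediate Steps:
q(c) = 2*c*(-16 + c) (q(c) = (2*c)*(-16 + c) = 2*c*(-16 + c))
L(N) = -6*N*(-304 + N) (L(N) = -3*(N - 304)*(N + N) = -3*(-304 + N)*2*N = -6*N*(-304 + N))
L(q(3))/(15015 - 1*38880) = (6*(2*3*(-16 + 3))*(304 - 2*3*(-16 + 3)))/(15015 - 1*38880) = (6*(2*3*(-13))*(304 - 2*3*(-13)))/(15015 - 38880) = (6*(-78)*(304 - 1*(-78)))/(-23865) = (6*(-78)*(304 + 78))*(-1/23865) = (6*(-78)*382)*(-1/23865) = -178776*(-1/23865) = 59592/7955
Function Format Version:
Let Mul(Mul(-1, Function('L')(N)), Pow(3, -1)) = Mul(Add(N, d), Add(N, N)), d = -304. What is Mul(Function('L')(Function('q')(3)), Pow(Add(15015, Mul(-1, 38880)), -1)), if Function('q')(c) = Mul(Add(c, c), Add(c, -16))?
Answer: Rational(59592, 7955) ≈ 7.4911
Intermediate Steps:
Function('q')(c) = Mul(2, c, Add(-16, c)) (Function('q')(c) = Mul(Mul(2, c), Add(-16, c)) = Mul(2, c, Add(-16, c)))
Function('L')(N) = Mul(-6, N, Add(-304, N)) (Function('L')(N) = Mul(-3, Mul(Add(N, -304), Add(N, N))) = Mul(-3, Mul(Add(-304, N), Mul(2, N))) = Mul(-3, Mul(2, N, Add(-304, N))) = Mul(-6, N, Add(-304, N)))
Mul(Function('L')(Function('q')(3)), Pow(Add(15015, Mul(-1, 38880)), -1)) = Mul(Mul(6, Mul(2, 3, Add(-16, 3)), Add(304, Mul(-1, Mul(2, 3, Add(-16, 3))))), Pow(Add(15015, Mul(-1, 38880)), -1)) = Mul(Mul(6, Mul(2, 3, -13), Add(304, Mul(-1, Mul(2, 3, -13)))), Pow(Add(15015, -38880), -1)) = Mul(Mul(6, -78, Add(304, Mul(-1, -78))), Pow(-23865, -1)) = Mul(Mul(6, -78, Add(304, 78)), Rational(-1, 23865)) = Mul(Mul(6, -78, 382), Rational(-1, 23865)) = Mul(-178776, Rational(-1, 23865)) = Rational(59592, 7955)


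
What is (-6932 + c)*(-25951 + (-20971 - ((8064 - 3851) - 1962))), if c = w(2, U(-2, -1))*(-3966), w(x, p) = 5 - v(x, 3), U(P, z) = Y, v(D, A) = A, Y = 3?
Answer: 730907472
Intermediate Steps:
U(P, z) = 3
w(x, p) = 2 (w(x, p) = 5 - 1*3 = 5 - 3 = 2)
c = -7932 (c = 2*(-3966) = -7932)
(-6932 + c)*(-25951 + (-20971 - ((8064 - 3851) - 1962))) = (-6932 - 7932)*(-25951 + (-20971 - ((8064 - 3851) - 1962))) = -14864*(-25951 + (-20971 - (4213 - 1962))) = -14864*(-25951 + (-20971 - 1*2251)) = -14864*(-25951 + (-20971 - 2251)) = -14864*(-25951 - 23222) = -14864*(-49173) = 730907472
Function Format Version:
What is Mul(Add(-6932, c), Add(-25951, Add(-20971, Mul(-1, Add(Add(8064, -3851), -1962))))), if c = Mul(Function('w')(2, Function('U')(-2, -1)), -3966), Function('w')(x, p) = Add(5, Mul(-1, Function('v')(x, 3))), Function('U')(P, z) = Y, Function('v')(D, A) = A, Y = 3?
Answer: 730907472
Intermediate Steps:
Function('U')(P, z) = 3
Function('w')(x, p) = 2 (Function('w')(x, p) = Add(5, Mul(-1, 3)) = Add(5, -3) = 2)
c = -7932 (c = Mul(2, -3966) = -7932)
Mul(Add(-6932, c), Add(-25951, Add(-20971, Mul(-1, Add(Add(8064, -3851), -1962))))) = Mul(Add(-6932, -7932), Add(-25951, Add(-20971, Mul(-1, Add(Add(8064, -3851), -1962))))) = Mul(-14864, Add(-25951, Add(-20971, Mul(-1, Add(4213, -1962))))) = Mul(-14864, Add(-25951, Add(-20971, Mul(-1, 2251)))) = Mul(-14864, Add(-25951, Add(-20971, -2251))) = Mul(-14864, Add(-25951, -23222)) = Mul(-14864, -49173) = 730907472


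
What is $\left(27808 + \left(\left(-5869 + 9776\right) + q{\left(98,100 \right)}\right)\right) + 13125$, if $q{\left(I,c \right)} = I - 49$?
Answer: $44889$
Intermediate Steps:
$q{\left(I,c \right)} = -49 + I$
$\left(27808 + \left(\left(-5869 + 9776\right) + q{\left(98,100 \right)}\right)\right) + 13125 = \left(27808 + \left(\left(-5869 + 9776\right) + \left(-49 + 98\right)\right)\right) + 13125 = \left(27808 + \left(3907 + 49\right)\right) + 13125 = \left(27808 + 3956\right) + 13125 = 31764 + 13125 = 44889$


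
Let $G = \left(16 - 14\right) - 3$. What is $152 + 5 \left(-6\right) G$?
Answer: $182$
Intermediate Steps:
$G = -1$ ($G = 2 - 3 = -1$)
$152 + 5 \left(-6\right) G = 152 + 5 \left(-6\right) \left(-1\right) = 152 - -30 = 152 + 30 = 182$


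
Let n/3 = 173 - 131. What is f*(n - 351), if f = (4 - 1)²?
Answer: -2025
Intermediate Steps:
n = 126 (n = 3*(173 - 131) = 3*42 = 126)
f = 9 (f = 3² = 9)
f*(n - 351) = 9*(126 - 351) = 9*(-225) = -2025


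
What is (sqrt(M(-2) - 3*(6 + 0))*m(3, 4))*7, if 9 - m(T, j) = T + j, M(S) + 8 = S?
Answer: 28*I*sqrt(7) ≈ 74.081*I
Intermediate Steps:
M(S) = -8 + S
m(T, j) = 9 - T - j (m(T, j) = 9 - (T + j) = 9 + (-T - j) = 9 - T - j)
(sqrt(M(-2) - 3*(6 + 0))*m(3, 4))*7 = (sqrt((-8 - 2) - 3*(6 + 0))*(9 - 1*3 - 1*4))*7 = (sqrt(-10 - 3*6)*(9 - 3 - 4))*7 = (sqrt(-10 - 18)*2)*7 = (sqrt(-28)*2)*7 = ((2*I*sqrt(7))*2)*7 = (4*I*sqrt(7))*7 = 28*I*sqrt(7)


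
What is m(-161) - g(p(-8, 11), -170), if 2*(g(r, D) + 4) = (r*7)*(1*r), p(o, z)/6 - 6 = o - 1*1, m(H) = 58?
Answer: -1072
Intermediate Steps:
p(o, z) = 30 + 6*o (p(o, z) = 36 + 6*(o - 1*1) = 36 + 6*(o - 1) = 36 + 6*(-1 + o) = 36 + (-6 + 6*o) = 30 + 6*o)
g(r, D) = -4 + 7*r**2/2 (g(r, D) = -4 + ((r*7)*(1*r))/2 = -4 + ((7*r)*r)/2 = -4 + (7*r**2)/2 = -4 + 7*r**2/2)
m(-161) - g(p(-8, 11), -170) = 58 - (-4 + 7*(30 + 6*(-8))**2/2) = 58 - (-4 + 7*(30 - 48)**2/2) = 58 - (-4 + (7/2)*(-18)**2) = 58 - (-4 + (7/2)*324) = 58 - (-4 + 1134) = 58 - 1*1130 = 58 - 1130 = -1072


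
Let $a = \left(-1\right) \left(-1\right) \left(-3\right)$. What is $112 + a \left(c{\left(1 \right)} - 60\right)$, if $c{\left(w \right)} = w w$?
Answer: $289$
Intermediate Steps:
$c{\left(w \right)} = w^{2}$
$a = -3$ ($a = 1 \left(-3\right) = -3$)
$112 + a \left(c{\left(1 \right)} - 60\right) = 112 - 3 \left(1^{2} - 60\right) = 112 - 3 \left(1 - 60\right) = 112 - -177 = 112 + 177 = 289$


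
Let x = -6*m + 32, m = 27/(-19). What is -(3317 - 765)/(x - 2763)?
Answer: 48488/51727 ≈ 0.93738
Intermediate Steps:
m = -27/19 (m = 27*(-1/19) = -27/19 ≈ -1.4211)
x = 770/19 (x = -6*(-27/19) + 32 = 162/19 + 32 = 770/19 ≈ 40.526)
-(3317 - 765)/(x - 2763) = -(3317 - 765)/(770/19 - 2763) = -2552/(-51727/19) = -2552*(-19)/51727 = -1*(-48488/51727) = 48488/51727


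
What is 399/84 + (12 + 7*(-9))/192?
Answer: 287/64 ≈ 4.4844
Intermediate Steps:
399/84 + (12 + 7*(-9))/192 = 399*(1/84) + (12 - 63)*(1/192) = 19/4 - 51*1/192 = 19/4 - 17/64 = 287/64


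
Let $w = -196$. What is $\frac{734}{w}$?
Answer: $- \frac{367}{98} \approx -3.7449$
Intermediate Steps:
$\frac{734}{w} = \frac{734}{-196} = 734 \left(- \frac{1}{196}\right) = - \frac{367}{98}$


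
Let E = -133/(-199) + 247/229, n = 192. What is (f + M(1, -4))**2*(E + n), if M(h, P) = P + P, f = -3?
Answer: 1068338282/45571 ≈ 23443.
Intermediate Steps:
M(h, P) = 2*P
E = 79610/45571 (E = -133*(-1/199) + 247*(1/229) = 133/199 + 247/229 = 79610/45571 ≈ 1.7469)
(f + M(1, -4))**2*(E + n) = (-3 + 2*(-4))**2*(79610/45571 + 192) = (-3 - 8)**2*(8829242/45571) = (-11)**2*(8829242/45571) = 121*(8829242/45571) = 1068338282/45571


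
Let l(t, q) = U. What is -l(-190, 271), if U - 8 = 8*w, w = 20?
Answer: -168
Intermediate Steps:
U = 168 (U = 8 + 8*20 = 8 + 160 = 168)
l(t, q) = 168
-l(-190, 271) = -1*168 = -168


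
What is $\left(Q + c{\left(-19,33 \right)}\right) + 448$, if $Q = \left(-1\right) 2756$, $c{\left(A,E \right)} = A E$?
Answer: $-2935$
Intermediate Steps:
$Q = -2756$
$\left(Q + c{\left(-19,33 \right)}\right) + 448 = \left(-2756 - 627\right) + 448 = -3383 + 448 = -2935$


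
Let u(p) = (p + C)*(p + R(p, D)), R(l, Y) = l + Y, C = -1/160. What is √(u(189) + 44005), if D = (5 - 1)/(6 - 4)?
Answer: √1853162/4 ≈ 340.33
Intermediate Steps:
D = 2 (D = 4/2 = 4*(½) = 2)
C = -1/160 (C = -1*1/160 = -1/160 ≈ -0.0062500)
R(l, Y) = Y + l
u(p) = (2 + 2*p)*(-1/160 + p) (u(p) = (p - 1/160)*(p + (2 + p)) = (-1/160 + p)*(2 + 2*p) = (2 + 2*p)*(-1/160 + p))
√(u(189) + 44005) = √((-1/80 + 2*189² + (159/80)*189) + 44005) = √((-1/80 + 2*35721 + 30051/80) + 44005) = √((-1/80 + 71442 + 30051/80) + 44005) = √(574541/8 + 44005) = √(926581/8) = √1853162/4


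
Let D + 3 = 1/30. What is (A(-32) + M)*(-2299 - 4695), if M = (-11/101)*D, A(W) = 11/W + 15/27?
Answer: -272056109/72720 ≈ -3741.1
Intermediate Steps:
D = -89/30 (D = -3 + 1/30 = -89/30 ≈ -2.9667)
A(W) = 5/9 + 11/W (A(W) = 11/W + 15*(1/27) = 11/W + 5/9 = 5/9 + 11/W)
M = 979/3030 (M = -11/101*(-89/30) = 979/3030 ≈ 0.32310)
(A(-32) + M)*(-2299 - 4695) = ((5/9 + 11/(-32)) + 979/3030)*(-2299 - 4695) = ((5/9 + 11*(-1/32)) + 979/3030)*(-6994) = ((5/9 - 11/32) + 979/3030)*(-6994) = (61/288 + 979/3030)*(-6994) = (77797/145440)*(-6994) = -272056109/72720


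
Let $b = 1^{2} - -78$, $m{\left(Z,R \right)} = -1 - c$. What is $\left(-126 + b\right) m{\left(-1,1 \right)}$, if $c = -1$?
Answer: $0$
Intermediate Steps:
$m{\left(Z,R \right)} = 0$ ($m{\left(Z,R \right)} = -1 - -1 = -1 + 1 = 0$)
$b = 79$ ($b = 1 + 78 = 79$)
$\left(-126 + b\right) m{\left(-1,1 \right)} = \left(-126 + 79\right) 0 = \left(-47\right) 0 = 0$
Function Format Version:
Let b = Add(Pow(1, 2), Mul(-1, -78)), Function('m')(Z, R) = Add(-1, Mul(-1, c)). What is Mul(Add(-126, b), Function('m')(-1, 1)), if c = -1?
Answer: 0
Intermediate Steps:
Function('m')(Z, R) = 0 (Function('m')(Z, R) = Add(-1, Mul(-1, -1)) = Add(-1, 1) = 0)
b = 79 (b = Add(1, 78) = 79)
Mul(Add(-126, b), Function('m')(-1, 1)) = Mul(Add(-126, 79), 0) = Mul(-47, 0) = 0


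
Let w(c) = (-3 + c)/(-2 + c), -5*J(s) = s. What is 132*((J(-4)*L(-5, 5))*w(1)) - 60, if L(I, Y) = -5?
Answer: -1116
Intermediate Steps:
J(s) = -s/5
w(c) = (-3 + c)/(-2 + c)
132*((J(-4)*L(-5, 5))*w(1)) - 60 = 132*((-⅕*(-4)*(-5))*((-3 + 1)/(-2 + 1))) - 60 = 132*(((⅘)*(-5))*(-2/(-1))) - 60 = 132*(-(-4)*(-2)) - 60 = 132*(-4*2) - 60 = 132*(-8) - 60 = -1056 - 60 = -1116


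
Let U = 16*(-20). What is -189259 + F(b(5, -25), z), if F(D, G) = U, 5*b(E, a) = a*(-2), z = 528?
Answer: -189579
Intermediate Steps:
b(E, a) = -2*a/5 (b(E, a) = (a*(-2))/5 = (-2*a)/5 = -2*a/5)
U = -320
F(D, G) = -320
-189259 + F(b(5, -25), z) = -189259 - 320 = -189579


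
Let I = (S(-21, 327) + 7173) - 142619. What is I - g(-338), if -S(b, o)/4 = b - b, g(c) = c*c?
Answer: -249690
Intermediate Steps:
g(c) = c²
S(b, o) = 0 (S(b, o) = -4*(b - b) = -4*0 = 0)
I = -135446 (I = (0 + 7173) - 142619 = 7173 - 142619 = -135446)
I - g(-338) = -135446 - 1*(-338)² = -135446 - 1*114244 = -135446 - 114244 = -249690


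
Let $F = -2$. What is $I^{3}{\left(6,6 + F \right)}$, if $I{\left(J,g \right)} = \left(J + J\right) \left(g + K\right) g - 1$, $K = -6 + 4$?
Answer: $857375$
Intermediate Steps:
$K = -2$
$I{\left(J,g \right)} = -1 + 2 J g \left(-2 + g\right)$ ($I{\left(J,g \right)} = \left(J + J\right) \left(g - 2\right) g - 1 = 2 J \left(-2 + g\right) g - 1 = 2 J g \left(-2 + g\right) - 1 = -1 + 2 J g \left(-2 + g\right)$)
$I^{3}{\left(6,6 + F \right)} = \left(-1 - 24 \left(6 - 2\right) + 2 \cdot 6 \left(6 - 2\right)^{2}\right)^{3} = \left(-1 - 24 \cdot 4 + 2 \cdot 6 \cdot 4^{2}\right)^{3} = \left(-1 - 96 + 2 \cdot 6 \cdot 16\right)^{3} = \left(-1 - 96 + 192\right)^{3} = 95^{3} = 857375$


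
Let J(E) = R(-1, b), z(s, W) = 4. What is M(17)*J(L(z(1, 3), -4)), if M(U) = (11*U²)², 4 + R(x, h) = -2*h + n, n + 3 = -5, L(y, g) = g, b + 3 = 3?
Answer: -121272492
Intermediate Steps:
b = 0 (b = -3 + 3 = 0)
n = -8 (n = -3 - 5 = -8)
R(x, h) = -12 - 2*h (R(x, h) = -4 + (-2*h - 8) = -4 + (-8 - 2*h) = -12 - 2*h)
M(U) = 121*U⁴
J(E) = -12 (J(E) = -12 - 2*0 = -12 + 0 = -12)
M(17)*J(L(z(1, 3), -4)) = (121*17⁴)*(-12) = (121*83521)*(-12) = 10106041*(-12) = -121272492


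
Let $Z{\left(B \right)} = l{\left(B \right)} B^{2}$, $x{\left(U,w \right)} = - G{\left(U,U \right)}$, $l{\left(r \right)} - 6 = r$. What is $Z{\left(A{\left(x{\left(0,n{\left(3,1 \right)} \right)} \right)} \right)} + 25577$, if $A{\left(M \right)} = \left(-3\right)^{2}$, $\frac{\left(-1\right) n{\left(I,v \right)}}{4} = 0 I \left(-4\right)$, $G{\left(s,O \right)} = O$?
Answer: $26792$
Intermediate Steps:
$n{\left(I,v \right)} = 0$ ($n{\left(I,v \right)} = - 4 \cdot 0 I \left(-4\right) = - 4 \cdot 0 \left(-4\right) = \left(-4\right) 0 = 0$)
$l{\left(r \right)} = 6 + r$
$x{\left(U,w \right)} = - U$
$A{\left(M \right)} = 9$
$Z{\left(B \right)} = B^{2} \left(6 + B\right)$ ($Z{\left(B \right)} = \left(6 + B\right) B^{2} = B^{2} \left(6 + B\right)$)
$Z{\left(A{\left(x{\left(0,n{\left(3,1 \right)} \right)} \right)} \right)} + 25577 = 9^{2} \left(6 + 9\right) + 25577 = 81 \cdot 15 + 25577 = 1215 + 25577 = 26792$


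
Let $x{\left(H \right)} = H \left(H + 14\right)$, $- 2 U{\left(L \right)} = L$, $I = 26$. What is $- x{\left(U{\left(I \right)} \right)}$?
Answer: $13$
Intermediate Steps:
$U{\left(L \right)} = - \frac{L}{2}$
$x{\left(H \right)} = H \left(14 + H\right)$
$- x{\left(U{\left(I \right)} \right)} = - \left(- \frac{1}{2}\right) 26 \left(14 - 13\right) = - \left(-13\right) \left(14 - 13\right) = - \left(-13\right) 1 = \left(-1\right) \left(-13\right) = 13$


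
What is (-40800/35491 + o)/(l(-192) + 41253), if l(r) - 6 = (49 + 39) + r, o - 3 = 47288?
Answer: 1678364081/1460632105 ≈ 1.1491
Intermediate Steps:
o = 47291 (o = 3 + 47288 = 47291)
l(r) = 94 + r (l(r) = 6 + ((49 + 39) + r) = 6 + (88 + r) = 94 + r)
(-40800/35491 + o)/(l(-192) + 41253) = (-40800/35491 + 47291)/((94 - 192) + 41253) = (-40800*1/35491 + 47291)/(-98 + 41253) = (-40800/35491 + 47291)/41155 = (1678364081/35491)*(1/41155) = 1678364081/1460632105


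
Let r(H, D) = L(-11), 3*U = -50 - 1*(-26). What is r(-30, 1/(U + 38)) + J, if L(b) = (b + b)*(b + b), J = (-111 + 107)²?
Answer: 500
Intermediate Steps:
J = 16 (J = (-4)² = 16)
U = -8 (U = (-50 - 1*(-26))/3 = (-50 + 26)/3 = (⅓)*(-24) = -8)
L(b) = 4*b² (L(b) = (2*b)*(2*b) = 4*b²)
r(H, D) = 484 (r(H, D) = 4*(-11)² = 4*121 = 484)
r(-30, 1/(U + 38)) + J = 484 + 16 = 500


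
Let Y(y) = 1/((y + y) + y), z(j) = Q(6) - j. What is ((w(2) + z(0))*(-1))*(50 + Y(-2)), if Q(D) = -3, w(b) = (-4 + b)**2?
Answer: -299/6 ≈ -49.833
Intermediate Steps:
z(j) = -3 - j
Y(y) = 1/(3*y) (Y(y) = 1/(2*y + y) = 1/(3*y))
((w(2) + z(0))*(-1))*(50 + Y(-2)) = (((-4 + 2)**2 + (-3 - 1*0))*(-1))*(50 + (1/3)/(-2)) = (((-2)**2 + (-3 + 0))*(-1))*(50 + (1/3)*(-1/2)) = ((4 - 3)*(-1))*(50 - 1/6) = (1*(-1))*(299/6) = -1*299/6 = -299/6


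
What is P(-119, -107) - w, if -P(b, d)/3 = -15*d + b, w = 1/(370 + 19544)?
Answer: -88776613/19914 ≈ -4458.0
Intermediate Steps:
w = 1/19914 ≈ 5.0216e-5
P(b, d) = -3*b + 45*d (P(b, d) = -3*(-15*d + b) = -3*(b - 15*d) = -3*b + 45*d)
P(-119, -107) - w = (-3*(-119) + 45*(-107)) - 1*1/19914 = (357 - 4815) - 1/19914 = -4458 - 1/19914 = -88776613/19914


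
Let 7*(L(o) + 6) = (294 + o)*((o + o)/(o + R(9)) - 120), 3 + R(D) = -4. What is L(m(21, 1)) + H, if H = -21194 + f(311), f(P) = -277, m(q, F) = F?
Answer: -557512/21 ≈ -26548.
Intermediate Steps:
R(D) = -7 (R(D) = -3 - 4 = -7)
H = -21471 (H = -21194 - 277 = -21471)
L(o) = -6 + (-120 + 2*o/(-7 + o))*(294 + o)/7 (L(o) = -6 + ((294 + o)*((o + o)/(o - 7) - 120))/7 = -6 + ((294 + o)*((2*o)/(-7 + o) - 120))/7 = -6 + ((294 + o)*(2*o/(-7 + o) - 120))/7 = -6 + ((294 + o)*(-120 + 2*o/(-7 + o)))/7 = -6 + ((-120 + 2*o/(-7 + o))*(294 + o))/7 = -6 + (-120 + 2*o/(-7 + o))*(294 + o)/7)
L(m(21, 1)) + H = 2*(123627 - 16947*1 - 59*1²)/(7*(-7 + 1)) - 21471 = (2/7)*(123627 - 16947 - 59*1)/(-6) - 21471 = (2/7)*(-⅙)*(123627 - 16947 - 59) - 21471 = (2/7)*(-⅙)*106621 - 21471 = -106621/21 - 21471 = -557512/21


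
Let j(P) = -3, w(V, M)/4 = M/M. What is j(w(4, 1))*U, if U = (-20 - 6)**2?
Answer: -2028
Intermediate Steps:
w(V, M) = 4 (w(V, M) = 4*(M/M) = 4*1 = 4)
U = 676 (U = (-26)**2 = 676)
j(w(4, 1))*U = -3*676 = -2028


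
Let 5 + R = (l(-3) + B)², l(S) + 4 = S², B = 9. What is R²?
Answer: 36481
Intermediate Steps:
l(S) = -4 + S²
R = 191 (R = -5 + ((-4 + (-3)²) + 9)² = -5 + ((-4 + 9) + 9)² = -5 + (5 + 9)² = -5 + 14² = -5 + 196 = 191)
R² = 191² = 36481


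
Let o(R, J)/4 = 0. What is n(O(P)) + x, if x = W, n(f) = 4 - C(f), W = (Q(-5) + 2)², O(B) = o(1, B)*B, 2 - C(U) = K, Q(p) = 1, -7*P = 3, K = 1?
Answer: 12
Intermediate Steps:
o(R, J) = 0 (o(R, J) = 4*0 = 0)
P = -3/7 (P = -⅐*3 = -3/7 ≈ -0.42857)
C(U) = 1 (C(U) = 2 - 1*1 = 2 - 1 = 1)
O(B) = 0 (O(B) = 0*B = 0)
W = 9 (W = (1 + 2)² = 3² = 9)
n(f) = 3 (n(f) = 4 - 1*1 = 4 - 1 = 3)
x = 9
n(O(P)) + x = 3 + 9 = 12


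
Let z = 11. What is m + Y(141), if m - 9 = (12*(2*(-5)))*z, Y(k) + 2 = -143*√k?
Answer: -1313 - 143*√141 ≈ -3011.0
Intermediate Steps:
Y(k) = -2 - 143*√k
m = -1311 (m = 9 + (12*(2*(-5)))*11 = 9 + (12*(-10))*11 = 9 - 120*11 = 9 - 1320 = -1311)
m + Y(141) = -1311 + (-2 - 143*√141) = -1313 - 143*√141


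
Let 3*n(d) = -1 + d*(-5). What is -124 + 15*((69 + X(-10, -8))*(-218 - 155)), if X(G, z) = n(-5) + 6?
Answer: -464509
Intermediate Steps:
n(d) = -1/3 - 5*d/3 (n(d) = (-1 + d*(-5))/3 = (-1 - 5*d)/3 = -1/3 - 5*d/3)
X(G, z) = 14 (X(G, z) = (-1/3 - 5/3*(-5)) + 6 = (-1/3 + 25/3) + 6 = 8 + 6 = 14)
-124 + 15*((69 + X(-10, -8))*(-218 - 155)) = -124 + 15*((69 + 14)*(-218 - 155)) = -124 + 15*(83*(-373)) = -124 + 15*(-30959) = -124 - 464385 = -464509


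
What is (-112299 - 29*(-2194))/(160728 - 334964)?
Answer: 48673/174236 ≈ 0.27935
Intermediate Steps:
(-112299 - 29*(-2194))/(160728 - 334964) = (-112299 + 63626)/(-174236) = -48673*(-1/174236) = 48673/174236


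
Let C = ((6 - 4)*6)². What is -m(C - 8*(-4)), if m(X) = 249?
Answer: -249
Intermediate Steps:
C = 144 (C = (2*6)² = 12² = 144)
-m(C - 8*(-4)) = -1*249 = -249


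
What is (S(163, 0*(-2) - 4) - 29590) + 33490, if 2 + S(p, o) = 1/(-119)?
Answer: 463861/119 ≈ 3898.0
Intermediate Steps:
S(p, o) = -239/119 (S(p, o) = -2 + 1/(-119) = -2 - 1/119 = -239/119)
(S(163, 0*(-2) - 4) - 29590) + 33490 = (-239/119 - 29590) + 33490 = -3521449/119 + 33490 = 463861/119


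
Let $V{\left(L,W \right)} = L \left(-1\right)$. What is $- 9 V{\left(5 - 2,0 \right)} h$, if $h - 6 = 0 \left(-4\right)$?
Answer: $162$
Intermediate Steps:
$V{\left(L,W \right)} = - L$
$h = 6$ ($h = 6 + 0 \left(-4\right) = 6 + 0 = 6$)
$- 9 V{\left(5 - 2,0 \right)} h = - 9 \left(- (5 - 2)\right) 6 = - 9 \left(\left(-1\right) 3\right) 6 = \left(-9\right) \left(-3\right) 6 = 27 \cdot 6 = 162$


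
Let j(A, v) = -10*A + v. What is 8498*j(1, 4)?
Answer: -50988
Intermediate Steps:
j(A, v) = v - 10*A
8498*j(1, 4) = 8498*(4 - 10*1) = 8498*(4 - 10) = 8498*(-6) = -50988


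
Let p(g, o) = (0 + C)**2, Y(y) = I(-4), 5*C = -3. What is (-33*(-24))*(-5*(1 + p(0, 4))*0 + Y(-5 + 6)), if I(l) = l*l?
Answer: 12672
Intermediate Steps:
I(l) = l**2
C = -3/5 (C = (1/5)*(-3) = -3/5 ≈ -0.60000)
Y(y) = 16 (Y(y) = (-4)**2 = 16)
p(g, o) = 9/25 (p(g, o) = (0 - 3/5)**2 = (-3/5)**2 = 9/25)
(-33*(-24))*(-5*(1 + p(0, 4))*0 + Y(-5 + 6)) = (-33*(-24))*(-5*(1 + 9/25)*0 + 16) = 792*(-34*0/5 + 16) = 792*(-5*0 + 16) = 792*(0 + 16) = 792*16 = 12672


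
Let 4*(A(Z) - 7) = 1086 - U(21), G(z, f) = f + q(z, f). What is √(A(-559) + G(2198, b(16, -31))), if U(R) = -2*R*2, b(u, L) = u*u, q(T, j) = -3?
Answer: √2210/2 ≈ 23.505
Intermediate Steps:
b(u, L) = u²
U(R) = -4*R
G(z, f) = -3 + f (G(z, f) = f - 3 = -3 + f)
A(Z) = 599/2 (A(Z) = 7 + (1086 - (-4)*21)/4 = 7 + (1086 - 1*(-84))/4 = 7 + (1086 + 84)/4 = 7 + (¼)*1170 = 7 + 585/2 = 599/2)
√(A(-559) + G(2198, b(16, -31))) = √(599/2 + (-3 + 16²)) = √(599/2 + (-3 + 256)) = √(599/2 + 253) = √(1105/2) = √2210/2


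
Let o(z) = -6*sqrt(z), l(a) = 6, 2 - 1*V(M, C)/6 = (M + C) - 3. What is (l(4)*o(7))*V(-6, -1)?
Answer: -2592*sqrt(7) ≈ -6857.8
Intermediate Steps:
V(M, C) = 30 - 6*C - 6*M (V(M, C) = 12 - 6*((M + C) - 3) = 12 - 6*((C + M) - 3) = 12 - 6*(-3 + C + M) = 12 + (18 - 6*C - 6*M) = 30 - 6*C - 6*M)
(l(4)*o(7))*V(-6, -1) = (6*(-6*sqrt(7)))*(30 - 6*(-1) - 6*(-6)) = (-36*sqrt(7))*(30 + 6 + 36) = -36*sqrt(7)*72 = -2592*sqrt(7)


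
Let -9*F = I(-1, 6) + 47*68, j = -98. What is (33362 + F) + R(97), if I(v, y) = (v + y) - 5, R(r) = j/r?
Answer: 28814132/873 ≈ 33006.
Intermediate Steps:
R(r) = -98/r
I(v, y) = -5 + v + y
F = -3196/9 (F = -((-5 - 1 + 6) + 47*68)/9 = -(0 + 3196)/9 = -1/9*3196 = -3196/9 ≈ -355.11)
(33362 + F) + R(97) = (33362 - 3196/9) - 98/97 = 297062/9 - 98*1/97 = 297062/9 - 98/97 = 28814132/873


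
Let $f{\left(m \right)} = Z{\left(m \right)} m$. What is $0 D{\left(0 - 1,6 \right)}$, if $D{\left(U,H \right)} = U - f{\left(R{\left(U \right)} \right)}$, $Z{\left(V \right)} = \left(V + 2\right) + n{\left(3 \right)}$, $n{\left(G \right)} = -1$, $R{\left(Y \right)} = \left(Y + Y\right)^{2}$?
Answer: $0$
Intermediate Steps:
$R{\left(Y \right)} = 4 Y^{2}$ ($R{\left(Y \right)} = \left(2 Y\right)^{2} = 4 Y^{2}$)
$Z{\left(V \right)} = 1 + V$ ($Z{\left(V \right)} = \left(V + 2\right) - 1 = \left(2 + V\right) - 1 = 1 + V$)
$f{\left(m \right)} = m \left(1 + m\right)$ ($f{\left(m \right)} = \left(1 + m\right) m = m \left(1 + m\right)$)
$D{\left(U,H \right)} = U - 4 U^{2} \left(1 + 4 U^{2}\right)$
$0 D{\left(0 - 1,6 \right)} = 0 \left(0 - 1\right) \left(1 - 16 \left(0 - 1\right)^{3} - 4 \left(0 - 1\right)\right) = 0 \left(- (1 - 16 \left(-1\right)^{3} - -4)\right) = 0 \left(- (1 - -16 + 4)\right) = 0 \left(- (1 + 16 + 4)\right) = 0 \left(\left(-1\right) 21\right) = 0 \left(-21\right) = 0$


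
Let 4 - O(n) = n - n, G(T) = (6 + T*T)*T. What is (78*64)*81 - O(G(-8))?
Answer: 404348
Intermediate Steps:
G(T) = T*(6 + T**2) (G(T) = (6 + T**2)*T = T*(6 + T**2))
O(n) = 4 (O(n) = 4 - (n - n) = 4 - 1*0 = 4 + 0 = 4)
(78*64)*81 - O(G(-8)) = (78*64)*81 - 1*4 = 4992*81 - 4 = 404352 - 4 = 404348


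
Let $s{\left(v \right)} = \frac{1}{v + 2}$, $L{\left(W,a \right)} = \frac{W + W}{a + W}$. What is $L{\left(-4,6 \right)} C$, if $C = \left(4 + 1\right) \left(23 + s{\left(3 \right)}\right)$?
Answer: $-464$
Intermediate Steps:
$L{\left(W,a \right)} = \frac{2 W}{W + a}$
$s{\left(v \right)} = \frac{1}{2 + v}$
$C = 116$ ($C = \left(4 + 1\right) \left(23 + \frac{1}{2 + 3}\right) = 5 \left(23 + \frac{1}{5}\right) = 5 \cdot \frac{116}{5} = 116$)
$L{\left(-4,6 \right)} C = 2 \left(-4\right) \frac{1}{-4 + 6} \cdot 116 = 2 \left(-4\right) \frac{1}{2} \cdot 116 = \left(-4\right) 116 = -464$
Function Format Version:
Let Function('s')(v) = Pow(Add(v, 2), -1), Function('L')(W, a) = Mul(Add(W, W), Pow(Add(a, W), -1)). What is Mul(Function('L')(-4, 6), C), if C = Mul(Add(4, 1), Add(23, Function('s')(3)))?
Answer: -464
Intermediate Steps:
Function('L')(W, a) = Mul(2, W, Pow(Add(W, a), -1)) (Function('L')(W, a) = Mul(Mul(2, W), Pow(Add(W, a), -1)) = Mul(2, W, Pow(Add(W, a), -1)))
Function('s')(v) = Pow(Add(2, v), -1)
C = 116 (C = Mul(Add(4, 1), Add(23, Pow(Add(2, 3), -1))) = Mul(5, Add(23, Pow(5, -1))) = Mul(5, Add(23, Rational(1, 5))) = Mul(5, Rational(116, 5)) = 116)
Mul(Function('L')(-4, 6), C) = Mul(Mul(2, -4, Pow(Add(-4, 6), -1)), 116) = Mul(Mul(2, -4, Pow(2, -1)), 116) = Mul(Mul(2, -4, Rational(1, 2)), 116) = Mul(-4, 116) = -464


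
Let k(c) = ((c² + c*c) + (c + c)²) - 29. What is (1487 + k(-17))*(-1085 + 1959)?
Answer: 2789808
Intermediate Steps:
k(c) = -29 + 6*c² (k(c) = ((c² + c²) + (2*c)²) - 29 = (2*c² + 4*c²) - 29 = 6*c² - 29 = -29 + 6*c²)
(1487 + k(-17))*(-1085 + 1959) = (1487 + (-29 + 6*(-17)²))*(-1085 + 1959) = (1487 + (-29 + 6*289))*874 = (1487 + (-29 + 1734))*874 = (1487 + 1705)*874 = 3192*874 = 2789808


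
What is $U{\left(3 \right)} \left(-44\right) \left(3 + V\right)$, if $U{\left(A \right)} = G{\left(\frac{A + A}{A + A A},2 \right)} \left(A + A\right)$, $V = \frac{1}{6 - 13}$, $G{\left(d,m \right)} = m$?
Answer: $- \frac{10560}{7} \approx -1508.6$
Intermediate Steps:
$V = - \frac{1}{7}$ ($V = \frac{1}{-7} = - \frac{1}{7} \approx -0.14286$)
$U{\left(A \right)} = 4 A$ ($U{\left(A \right)} = 2 \left(A + A\right) = 2 \cdot 2 A = 4 A$)
$U{\left(3 \right)} \left(-44\right) \left(3 + V\right) = 4 \cdot 3 \left(-44\right) \left(3 - \frac{1}{7}\right) = 12 \left(-44\right) \frac{20}{7} = \left(-528\right) \frac{20}{7} = - \frac{10560}{7}$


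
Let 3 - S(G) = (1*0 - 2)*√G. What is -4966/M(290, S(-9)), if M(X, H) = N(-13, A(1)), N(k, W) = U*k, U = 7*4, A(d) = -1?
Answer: 191/14 ≈ 13.643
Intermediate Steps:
U = 28
N(k, W) = 28*k
S(G) = 3 + 2*√G (S(G) = 3 - (1*0 - 2)*√G = 3 - (0 - 2)*√G = 3 - (-2)*√G = 3 + 2*√G)
M(X, H) = -364 (M(X, H) = 28*(-13) = -364)
-4966/M(290, S(-9)) = -4966/(-364) = -4966*(-1/364) = 191/14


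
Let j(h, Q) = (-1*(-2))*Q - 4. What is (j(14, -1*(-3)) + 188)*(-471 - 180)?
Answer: -123690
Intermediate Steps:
j(h, Q) = -4 + 2*Q (j(h, Q) = 2*Q - 4 = -4 + 2*Q)
(j(14, -1*(-3)) + 188)*(-471 - 180) = ((-4 + 2*(-1*(-3))) + 188)*(-471 - 180) = ((-4 + 2*3) + 188)*(-651) = ((-4 + 6) + 188)*(-651) = (2 + 188)*(-651) = 190*(-651) = -123690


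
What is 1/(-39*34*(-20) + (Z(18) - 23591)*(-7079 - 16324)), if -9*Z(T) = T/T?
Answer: 3/1656387880 ≈ 1.8112e-9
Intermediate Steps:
Z(T) = -⅑ (Z(T) = -T/(9*T) = -⅑*1 = -⅑)
1/(-39*34*(-20) + (Z(18) - 23591)*(-7079 - 16324)) = 1/(-39*34*(-20) + (-⅑ - 23591)*(-7079 - 16324)) = 1/(-1326*(-20) - 212320/9*(-23403)) = 1/(26520 + 1656308320/3) = 1/(1656387880/3) = 3/1656387880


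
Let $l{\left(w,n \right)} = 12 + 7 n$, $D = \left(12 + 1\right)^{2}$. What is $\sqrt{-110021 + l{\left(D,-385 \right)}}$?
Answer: $8 i \sqrt{1761} \approx 335.71 i$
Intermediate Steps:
$D = 169$ ($D = 13^{2} = 169$)
$\sqrt{-110021 + l{\left(D,-385 \right)}} = \sqrt{-110021 + \left(12 + 7 \left(-385\right)\right)} = \sqrt{-110021 + \left(12 - 2695\right)} = \sqrt{-110021 - 2683} = \sqrt{-112704} = 8 i \sqrt{1761}$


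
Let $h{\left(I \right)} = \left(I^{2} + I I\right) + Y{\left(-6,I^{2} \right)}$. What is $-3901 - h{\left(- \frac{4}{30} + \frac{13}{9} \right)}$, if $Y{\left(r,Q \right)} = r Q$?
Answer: $- \frac{7885601}{2025} \approx -3894.1$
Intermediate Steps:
$Y{\left(r,Q \right)} = Q r$
$h{\left(I \right)} = - 4 I^{2}$ ($h{\left(I \right)} = \left(I^{2} + I I\right) + I^{2} \left(-6\right) = \left(I^{2} + I^{2}\right) - 6 I^{2} = 2 I^{2} - 6 I^{2} = - 4 I^{2}$)
$-3901 - h{\left(- \frac{4}{30} + \frac{13}{9} \right)} = -3901 - - 4 \left(- \frac{4}{30} + \frac{13}{9}\right)^{2} = -3901 - - 4 \left(\left(-4\right) \frac{1}{30} + 13 \cdot \frac{1}{9}\right)^{2} = -3901 - - 4 \left(- \frac{2}{15} + \frac{13}{9}\right)^{2} = -3901 - - 4 \left(\frac{59}{45}\right)^{2} = -3901 - \left(-4\right) \frac{3481}{2025} = -3901 - - \frac{13924}{2025} = -3901 + \frac{13924}{2025} = - \frac{7885601}{2025}$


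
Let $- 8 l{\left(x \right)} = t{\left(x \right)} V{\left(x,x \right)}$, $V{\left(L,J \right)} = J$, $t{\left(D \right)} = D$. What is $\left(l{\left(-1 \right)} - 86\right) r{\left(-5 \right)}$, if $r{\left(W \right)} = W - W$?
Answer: $0$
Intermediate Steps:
$r{\left(W \right)} = 0$
$l{\left(x \right)} = - \frac{x^{2}}{8}$ ($l{\left(x \right)} = - \frac{x x}{8} = - \frac{x^{2}}{8}$)
$\left(l{\left(-1 \right)} - 86\right) r{\left(-5 \right)} = \left(- \frac{\left(-1\right)^{2}}{8} - 86\right) 0 = \left(\left(- \frac{1}{8}\right) 1 - 86\right) 0 = \left(- \frac{1}{8} - 86\right) 0 = \left(- \frac{689}{8}\right) 0 = 0$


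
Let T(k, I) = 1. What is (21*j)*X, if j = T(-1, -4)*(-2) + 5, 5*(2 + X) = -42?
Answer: -3276/5 ≈ -655.20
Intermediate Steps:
X = -52/5 (X = -2 + (⅕)*(-42) = -2 - 42/5 = -52/5 ≈ -10.400)
j = 3 (j = 1*(-2) + 5 = -2 + 5 = 3)
(21*j)*X = (21*3)*(-52/5) = 63*(-52/5) = -3276/5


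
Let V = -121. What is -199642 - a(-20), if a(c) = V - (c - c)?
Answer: -199521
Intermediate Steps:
a(c) = -121 (a(c) = -121 - (c - c) = -121 - 1*0 = -121 + 0 = -121)
-199642 - a(-20) = -199642 - 1*(-121) = -199642 + 121 = -199521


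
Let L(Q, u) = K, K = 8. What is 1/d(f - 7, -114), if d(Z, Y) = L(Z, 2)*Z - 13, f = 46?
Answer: 1/299 ≈ 0.0033445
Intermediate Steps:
L(Q, u) = 8
d(Z, Y) = -13 + 8*Z (d(Z, Y) = 8*Z - 13 = -13 + 8*Z)
1/d(f - 7, -114) = 1/(-13 + 8*(46 - 7)) = 1/(-13 + 8*39) = 1/(-13 + 312) = 1/299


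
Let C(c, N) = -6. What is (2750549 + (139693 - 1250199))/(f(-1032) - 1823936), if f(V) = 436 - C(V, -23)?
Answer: -1640043/1823494 ≈ -0.89940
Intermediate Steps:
f(V) = 442 (f(V) = 436 - 1*(-6) = 436 + 6 = 442)
(2750549 + (139693 - 1250199))/(f(-1032) - 1823936) = (2750549 + (139693 - 1250199))/(442 - 1823936) = (2750549 - 1110506)/(-1823494) = 1640043*(-1/1823494) = -1640043/1823494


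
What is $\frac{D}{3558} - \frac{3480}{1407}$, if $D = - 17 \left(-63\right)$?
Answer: $- \frac{1208327}{556234} \approx -2.1723$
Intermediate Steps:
$D = 1071$ ($D = \left(-1\right) \left(-1071\right) = 1071$)
$\frac{D}{3558} - \frac{3480}{1407} = \frac{1071}{3558} - \frac{3480}{1407} = 1071 \cdot \frac{1}{3558} - \frac{1160}{469} = \frac{357}{1186} - \frac{1160}{469} = - \frac{1208327}{556234}$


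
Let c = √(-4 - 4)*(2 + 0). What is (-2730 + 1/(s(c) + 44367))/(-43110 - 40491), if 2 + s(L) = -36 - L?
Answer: 5364614500961/164281003883073 - 4*I*√2/164281003883073 ≈ 0.032655 - 3.4434e-14*I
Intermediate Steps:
c = 4*I*√2 (c = √(-8)*2 = (2*I*√2)*2 = 4*I*√2 ≈ 5.6569*I)
s(L) = -38 - L (s(L) = -2 + (-36 - L) = -38 - L)
(-2730 + 1/(s(c) + 44367))/(-43110 - 40491) = (-2730 + 1/((-38 - 4*I*√2) + 44367))/(-43110 - 40491) = (-2730 + 1/((-38 - 4*I*√2) + 44367))/(-83601) = (-2730 + 1/(44329 - 4*I*√2))*(-1/83601) = 130/3981 - 1/(83601*(44329 - 4*I*√2))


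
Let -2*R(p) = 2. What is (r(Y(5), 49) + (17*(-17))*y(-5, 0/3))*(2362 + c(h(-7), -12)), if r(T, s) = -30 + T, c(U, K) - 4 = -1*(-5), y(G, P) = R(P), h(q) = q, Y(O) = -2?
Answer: 609347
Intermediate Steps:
R(p) = -1 (R(p) = -½*2 = -1)
y(G, P) = -1
c(U, K) = 9 (c(U, K) = 4 - 1*(-5) = 4 + 5 = 9)
(r(Y(5), 49) + (17*(-17))*y(-5, 0/3))*(2362 + c(h(-7), -12)) = ((-30 - 2) + (17*(-17))*(-1))*(2362 + 9) = (-32 - 289*(-1))*2371 = (-32 + 289)*2371 = 257*2371 = 609347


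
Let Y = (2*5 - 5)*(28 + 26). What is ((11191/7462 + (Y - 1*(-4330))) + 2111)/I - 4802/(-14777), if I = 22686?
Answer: 221865280055/357356269452 ≈ 0.62085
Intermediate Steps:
Y = 270 (Y = (10 - 5)*54 = 5*54 = 270)
((11191/7462 + (Y - 1*(-4330))) + 2111)/I - 4802/(-14777) = ((11191/7462 + (270 - 1*(-4330))) + 2111)/22686 - 4802/(-14777) = ((11191*(1/7462) + (270 + 4330)) + 2111)*(1/22686) - 4802*(-1/14777) = ((11191/7462 + 4600) + 2111)*(1/22686) + 686/2111 = (34336391/7462 + 2111)*(1/22686) + 686/2111 = (50088673/7462)*(1/22686) + 686/2111 = 50088673/169282932 + 686/2111 = 221865280055/357356269452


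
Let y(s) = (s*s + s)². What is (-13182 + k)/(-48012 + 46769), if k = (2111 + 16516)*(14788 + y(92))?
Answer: -1363867511166/1243 ≈ -1.0972e+9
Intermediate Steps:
y(s) = (s + s²)² (y(s) = (s² + s)² = (s + s²)²)
k = 1363867524348 (k = (2111 + 16516)*(14788 + 92²*(1 + 92)²) = 18627*(14788 + 8464*93²) = 18627*(14788 + 8464*8649) = 18627*(14788 + 73205136) = 18627*73219924 = 1363867524348)
(-13182 + k)/(-48012 + 46769) = (-13182 + 1363867524348)/(-48012 + 46769) = 1363867511166/(-1243) = 1363867511166*(-1/1243) = -1363867511166/1243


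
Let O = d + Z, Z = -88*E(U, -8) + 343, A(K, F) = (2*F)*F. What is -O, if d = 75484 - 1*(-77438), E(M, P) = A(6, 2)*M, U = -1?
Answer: -153969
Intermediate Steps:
A(K, F) = 2*F**2
E(M, P) = 8*M (E(M, P) = (2*2**2)*M = (2*4)*M = 8*M)
d = 152922 (d = 75484 + 77438 = 152922)
Z = 1047 (Z = -704*(-1) + 343 = -88*(-8) + 343 = 704 + 343 = 1047)
O = 153969 (O = 152922 + 1047 = 153969)
-O = -1*153969 = -153969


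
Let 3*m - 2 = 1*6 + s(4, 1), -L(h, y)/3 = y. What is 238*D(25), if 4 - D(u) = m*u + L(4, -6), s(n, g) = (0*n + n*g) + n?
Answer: -105196/3 ≈ -35065.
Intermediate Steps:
L(h, y) = -3*y
s(n, g) = n + g*n (s(n, g) = (0 + g*n) + n = g*n + n = n + g*n)
m = 16/3 (m = ⅔ + (1*6 + 4*(1 + 1))/3 = ⅔ + (6 + 4*2)/3 = ⅔ + (6 + 8)/3 = ⅔ + (⅓)*14 = ⅔ + 14/3 = 16/3 ≈ 5.3333)
D(u) = -14 - 16*u/3 (D(u) = 4 - (16*u/3 - 3*(-6)) = 4 - (16*u/3 + 18) = 4 - (18 + 16*u/3) = 4 + (-18 - 16*u/3) = -14 - 16*u/3)
238*D(25) = 238*(-14 - 16/3*25) = 238*(-14 - 400/3) = 238*(-442/3) = -105196/3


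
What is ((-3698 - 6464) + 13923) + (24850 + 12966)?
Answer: 41577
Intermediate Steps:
((-3698 - 6464) + 13923) + (24850 + 12966) = (-10162 + 13923) + 37816 = 3761 + 37816 = 41577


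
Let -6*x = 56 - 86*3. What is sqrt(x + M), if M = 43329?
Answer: 2*sqrt(97566)/3 ≈ 208.24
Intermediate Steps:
x = 101/3 (x = -(56 - 86*3)/6 = -(56 - 258)/6 = -1/6*(-202) = 101/3 ≈ 33.667)
sqrt(x + M) = sqrt(101/3 + 43329) = sqrt(130088/3) = 2*sqrt(97566)/3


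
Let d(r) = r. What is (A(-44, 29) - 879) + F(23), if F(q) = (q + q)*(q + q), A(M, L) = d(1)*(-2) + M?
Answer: 1191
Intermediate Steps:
A(M, L) = -2 + M (A(M, L) = 1*(-2) + M = -2 + M)
F(q) = 4*q**2 (F(q) = (2*q)*(2*q) = 4*q**2)
(A(-44, 29) - 879) + F(23) = ((-2 - 44) - 879) + 4*23**2 = (-46 - 879) + 4*529 = -925 + 2116 = 1191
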